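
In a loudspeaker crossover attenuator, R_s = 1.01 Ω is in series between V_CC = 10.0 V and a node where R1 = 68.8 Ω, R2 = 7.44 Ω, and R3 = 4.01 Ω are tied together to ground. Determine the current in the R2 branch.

I ≈ 0.958 A

Equivalent of the parallel group: R_p = 2.511 Ω.
V_A by voltage divider: V_A = 10.0 × 2.511/(1.01 + 2.511) = 7.131 V.
Branch current I = V_A/R2 = 7.131/7.44 = 0.9585 A.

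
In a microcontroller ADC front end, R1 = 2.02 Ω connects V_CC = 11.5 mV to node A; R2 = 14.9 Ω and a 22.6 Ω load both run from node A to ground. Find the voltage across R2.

The load sits in parallel with R2, giving an effective lower resistance R2' = R2·R_L/(R2+R_L) = 8.980 Ω.
Then V_out = V_CC · R2'/(R1 + R2') = 11.5 × 8.980/11.00 = 9.388 mV.
(Unloaded it would be 10.1 mV; the load pulls it down.)

V_out ≈ 9.39 mV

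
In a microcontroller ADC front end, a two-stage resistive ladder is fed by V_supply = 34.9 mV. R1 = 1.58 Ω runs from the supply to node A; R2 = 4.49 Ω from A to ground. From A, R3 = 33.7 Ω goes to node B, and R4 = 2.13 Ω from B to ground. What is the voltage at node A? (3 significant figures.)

Node A sees R2 in parallel with the series input of stage 2, R3 + R4 = 35.83 Ω.
R2 ‖ (R3+R4) = 3.990 Ω.
First divider: V_A = V_supply · 3.990/(1.58 + 3.990) = 25.00 mV.

V_A ≈ 25.0 mV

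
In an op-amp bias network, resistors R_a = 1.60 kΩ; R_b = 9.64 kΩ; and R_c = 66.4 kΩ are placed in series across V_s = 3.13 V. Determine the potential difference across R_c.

V ≈ 2.68 V

Total series resistance ΣR = 1.60 + 9.64 + 66.4 = 77.64 kΩ.
V = V_s · R/ΣR = 3.13 × 0.8552 = 2.677 V.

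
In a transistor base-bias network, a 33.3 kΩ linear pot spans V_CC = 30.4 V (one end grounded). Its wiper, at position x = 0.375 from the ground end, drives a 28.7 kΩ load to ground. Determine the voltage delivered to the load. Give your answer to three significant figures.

Split the track: R_lower = x·R_p = 12.49 kΩ, R_upper = (1−x)·R_p = 20.81 kΩ.
(x·R_p) ‖ R_L = 8.701 kΩ.
Then V_out = V_CC · 8.701/(20.81 + 8.701) = 8.963 V.
(Unloaded: V_out = x·V_CC = 11.4 V.)

V_out ≈ 8.96 V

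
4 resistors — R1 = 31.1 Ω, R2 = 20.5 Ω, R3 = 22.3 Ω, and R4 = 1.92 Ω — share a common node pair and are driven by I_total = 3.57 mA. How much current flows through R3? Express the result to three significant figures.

ΣG = 1/31.1 + 1/20.5 + 1/22.3 + 1/1.92 = 0.6466.
Current divider: I(R3) = I_total · G_k/ΣG = 3.57 × (0.04484/0.6466) = 3.57 × 0.06935 = 0.2476 mA.

I ≈ 0.248 mA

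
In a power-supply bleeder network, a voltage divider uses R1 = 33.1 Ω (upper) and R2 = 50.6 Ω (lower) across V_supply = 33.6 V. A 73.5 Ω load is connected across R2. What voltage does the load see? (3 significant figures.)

The load sits in parallel with R2, giving an effective lower resistance R2' = R2·R_L/(R2+R_L) = 29.97 Ω.
Then V_out = V_supply · R2'/(R1 + R2') = 33.6 × 29.97/63.07 = 15.97 V.
(Unloaded it would be 20.3 V; the load pulls it down.)

V_out ≈ 16.0 V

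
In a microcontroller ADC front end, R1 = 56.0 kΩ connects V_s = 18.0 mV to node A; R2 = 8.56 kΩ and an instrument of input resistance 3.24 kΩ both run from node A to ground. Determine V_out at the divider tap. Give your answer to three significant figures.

R2 ‖ R_L = (8.56 × 3.24)/(8.56 + 3.24) = 2.350 kΩ.
Voltage divider with the loaded lower leg: V_out = 18.0 × 2.350/(56.0 + 2.350) = 18.0 × 0.04028 = 0.7250 mV.

V_out ≈ 0.725 mV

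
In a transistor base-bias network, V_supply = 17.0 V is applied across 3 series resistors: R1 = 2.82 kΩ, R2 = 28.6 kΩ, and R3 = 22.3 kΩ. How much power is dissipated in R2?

ΣR = 53.72 kΩ → I = 17.0/53.72 = 0.3165 mA.
V(R2) = I·R = 9.051 V; P = V·I = 9.051 × 0.3165 = 2.864 mW.

P ≈ 2.86 mW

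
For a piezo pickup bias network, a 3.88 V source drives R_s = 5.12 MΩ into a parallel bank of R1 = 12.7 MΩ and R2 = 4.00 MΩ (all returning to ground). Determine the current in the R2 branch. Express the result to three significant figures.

I ≈ 0.362 µA

Equivalent of the parallel group: R_p = 3.042 MΩ.
V_A = 3.88 × 3.042/8.162 = 1.446 V.
I(R2) = V_A / R2 = 1.446/4.00 = 0.3615 µA.
(Check via current divider: I_total = 0.4754 µA; share G_k/ΣG = 0.7605 → same result.)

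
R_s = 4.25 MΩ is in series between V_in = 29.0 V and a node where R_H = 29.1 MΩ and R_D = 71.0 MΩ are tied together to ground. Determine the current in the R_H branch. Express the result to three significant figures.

Combine the parallel branches: R_p = (1/29.1 + 1/71.0)⁻¹ = 20.64 MΩ.
V_A = 29.0 × 20.64/24.89 = 24.05 V.
Branch current I = V_A/R_H = 24.05/29.1 = 0.8264 µA.

I ≈ 0.826 µA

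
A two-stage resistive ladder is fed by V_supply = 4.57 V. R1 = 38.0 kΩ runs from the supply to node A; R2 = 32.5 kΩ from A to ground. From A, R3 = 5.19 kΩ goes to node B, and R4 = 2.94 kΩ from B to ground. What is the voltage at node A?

V_A ≈ 0.668 V

Looking into the second stage from A: R3 + R4 = 8.130 kΩ appears in parallel with R2.
R2 ‖ (R3+R4) = 6.503 kΩ.
V_A = 4.57 × 6.503/(38.0 + 6.503) = 0.6678 V.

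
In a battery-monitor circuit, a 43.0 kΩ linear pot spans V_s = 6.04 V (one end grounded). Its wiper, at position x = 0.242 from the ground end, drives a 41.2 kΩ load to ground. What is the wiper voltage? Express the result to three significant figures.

The pot divides into 32.59 kΩ above the wiper and 10.41 kΩ below.
Lower segment in parallel with the load: 10.41 ‖ 41.2 = 8.308 kΩ.
Loaded-divider output: V_out = 6.04 × 0.2031 = 1.227 V.

V_out ≈ 1.23 V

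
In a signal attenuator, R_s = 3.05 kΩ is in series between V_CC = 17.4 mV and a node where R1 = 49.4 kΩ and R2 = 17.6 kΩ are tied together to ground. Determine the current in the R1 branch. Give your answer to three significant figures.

Parallel bank: R_p = 1/(1/49.4 + 1/17.6) = 12.98 kΩ.
V_A by voltage divider: V_A = 17.4 × 12.98/(3.05 + 12.98) = 14.09 mV.
Branch current I = V_A/R1 = 14.09/49.4 = 0.2852 µA.

I ≈ 0.285 µA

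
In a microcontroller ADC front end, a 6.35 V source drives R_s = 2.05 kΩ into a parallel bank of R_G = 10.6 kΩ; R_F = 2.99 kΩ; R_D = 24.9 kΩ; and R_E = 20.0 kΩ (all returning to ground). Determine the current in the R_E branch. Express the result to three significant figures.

I ≈ 0.154 mA

Combine the parallel branches: R_p = (1/10.6 + 1/2.99 + 1/24.9 + 1/20.0)⁻¹ = 1.927 kΩ.
V_A by voltage divider: V_A = 6.35 × 1.927/(2.05 + 1.927) = 3.077 V.
I(R_E) = V_A / R_E = 3.077/20.0 = 0.1538 mA.
(Equivalently: I_total = 1.597 mA, then current-divider fraction G_k/ΣG = 0.09635.)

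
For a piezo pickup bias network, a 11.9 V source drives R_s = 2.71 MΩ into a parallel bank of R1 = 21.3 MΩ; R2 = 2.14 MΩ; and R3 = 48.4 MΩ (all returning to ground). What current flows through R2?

I ≈ 2.27 µA

Parallel bank: R_p = 1/(1/21.3 + 1/2.14 + 1/48.4) = 1.870 MΩ.
Node voltage V_A = V_in · R_p/(R_s + R_p) = 11.9 × 0.4082 = 4.858 V.
I(R2) = V_A / R2 = 4.858/2.14 = 2.270 µA.
(Equivalently: I_total = 2.599 µA, then current-divider fraction G_k/ΣG = 0.8736.)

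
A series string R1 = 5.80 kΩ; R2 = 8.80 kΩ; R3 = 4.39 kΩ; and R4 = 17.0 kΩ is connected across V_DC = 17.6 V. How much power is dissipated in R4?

The common current is I = 17.6/35.99 = 0.4890 mA.
P = I²R = 0.2391 × 17.0 = 4.065 mW.

P ≈ 4.07 mW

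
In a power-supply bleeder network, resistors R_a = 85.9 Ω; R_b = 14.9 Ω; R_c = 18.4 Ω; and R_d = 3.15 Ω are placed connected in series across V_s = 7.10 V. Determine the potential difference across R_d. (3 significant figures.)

V ≈ 0.183 V

ΣR = 85.9 + 14.9 + 18.4 + 3.15 = 122.4 Ω.
V = V_s · R/ΣR = 7.10 × 0.02575 = 0.1828 V.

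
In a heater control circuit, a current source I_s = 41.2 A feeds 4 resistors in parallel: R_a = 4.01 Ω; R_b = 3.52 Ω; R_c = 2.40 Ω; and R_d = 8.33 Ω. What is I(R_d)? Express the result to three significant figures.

I ≈ 4.62 A

ΣG = 1/4.01 + 1/3.52 + 1/2.40 + 1/8.33 = 1.070.
By the current-divider rule, I = I_s · G_k/ΣG = 41.2 × 0.1122 = 4.622 A.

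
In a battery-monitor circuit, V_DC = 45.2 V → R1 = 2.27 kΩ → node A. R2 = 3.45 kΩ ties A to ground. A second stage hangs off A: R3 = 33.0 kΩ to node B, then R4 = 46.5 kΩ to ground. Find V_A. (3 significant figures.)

V_A ≈ 26.8 V

Node A sees R2 in parallel with the series input of stage 2, R3 + R4 = 79.50 kΩ.
R2 ‖ (R3+R4) = 3.307 kΩ.
First divider: V_A = V_DC · 3.307/(2.27 + 3.307) = 26.80 V.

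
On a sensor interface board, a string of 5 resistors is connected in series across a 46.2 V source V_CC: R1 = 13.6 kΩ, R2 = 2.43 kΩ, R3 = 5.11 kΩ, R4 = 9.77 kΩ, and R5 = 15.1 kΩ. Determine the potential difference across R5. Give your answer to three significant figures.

ΣR = 13.6 + 2.43 + 5.11 + 9.77 + 15.1 = 46.01 kΩ.
By the voltage-divider rule, V = 46.2 × 15.10/46.01 = 15.16 V.

V ≈ 15.2 V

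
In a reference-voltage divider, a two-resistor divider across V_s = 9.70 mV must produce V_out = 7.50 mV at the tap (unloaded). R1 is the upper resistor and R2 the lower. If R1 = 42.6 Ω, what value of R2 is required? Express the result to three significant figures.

R2 ≈ 145 Ω

Required fraction k = V_out/V_s = 0.7732.
R2 = R1 · 0.7732/(1 − 0.7732) = 145.2 Ω.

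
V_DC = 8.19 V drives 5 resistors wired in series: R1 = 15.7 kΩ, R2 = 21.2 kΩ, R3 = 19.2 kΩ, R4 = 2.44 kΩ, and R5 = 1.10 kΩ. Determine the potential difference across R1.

V ≈ 2.16 V

Series total: ΣR = 15.7 + 21.2 + 19.2 + 2.44 + 1.10 = 59.64 kΩ.
Voltage divider: V = V_DC · (15.70 / 59.64) = 8.19 × 0.2632 = 2.156 V.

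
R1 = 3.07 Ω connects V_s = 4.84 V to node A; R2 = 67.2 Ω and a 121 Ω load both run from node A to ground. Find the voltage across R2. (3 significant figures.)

V_out ≈ 4.52 V

R2 ‖ R_L = (67.2 × 121)/(67.2 + 121) = 43.21 Ω.
Now apply the divider: V_out = 4.84 × 0.9337 = 4.519 V.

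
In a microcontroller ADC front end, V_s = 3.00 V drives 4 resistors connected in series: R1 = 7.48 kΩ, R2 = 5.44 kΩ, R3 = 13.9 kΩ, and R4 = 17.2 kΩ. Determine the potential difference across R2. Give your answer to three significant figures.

Total series resistance ΣR = 7.48 + 5.44 + 13.9 + 17.2 = 44.02 kΩ.
V = V_s · R/ΣR = 3.00 × 0.1236 = 0.3707 V.

V ≈ 0.371 V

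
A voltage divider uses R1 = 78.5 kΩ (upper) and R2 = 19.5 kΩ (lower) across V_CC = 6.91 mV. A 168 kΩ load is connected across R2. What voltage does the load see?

V_out ≈ 1.26 mV

First combine the lower leg with the load: R2 ‖ R_L = 17.47 kΩ.
Then V_out = V_CC · R2'/(R1 + R2') = 6.91 × 17.47/95.97 = 1.258 mV.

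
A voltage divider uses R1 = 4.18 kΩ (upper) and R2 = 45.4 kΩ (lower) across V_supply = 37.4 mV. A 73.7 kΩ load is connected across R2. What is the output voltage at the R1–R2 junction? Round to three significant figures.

First combine the lower leg with the load: R2 ‖ R_L = 28.09 kΩ.
Now apply the divider: V_out = 37.4 × 0.8705 = 32.56 mV.

V_out ≈ 32.6 mV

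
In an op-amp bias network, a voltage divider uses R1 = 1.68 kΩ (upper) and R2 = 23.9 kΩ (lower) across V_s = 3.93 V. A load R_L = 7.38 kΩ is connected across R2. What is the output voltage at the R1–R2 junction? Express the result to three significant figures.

V_out ≈ 3.03 V

The load sits in parallel with R2, giving an effective lower resistance R2' = R2·R_L/(R2+R_L) = 5.639 kΩ.
Then V_out = V_s · R2'/(R1 + R2') = 3.93 × 5.639/7.319 = 3.028 V.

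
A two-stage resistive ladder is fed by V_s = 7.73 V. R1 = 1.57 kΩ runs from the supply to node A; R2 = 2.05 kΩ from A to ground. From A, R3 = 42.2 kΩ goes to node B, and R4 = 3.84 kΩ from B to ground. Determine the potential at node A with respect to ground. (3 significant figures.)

V_A ≈ 4.29 V

The second stage (R3 + R4 = 46.04 kΩ) loads node A in parallel with R2.
Effective lower resistance at A: R2 ‖ 46.04 = 1.963 kΩ.
So V_A = 7.73 × 0.5556 = 4.295 V.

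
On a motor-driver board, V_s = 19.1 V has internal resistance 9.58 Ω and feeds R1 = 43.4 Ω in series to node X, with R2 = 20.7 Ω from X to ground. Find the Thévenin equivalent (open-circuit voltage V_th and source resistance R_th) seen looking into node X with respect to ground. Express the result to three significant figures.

V_th ≈ 5.37 V, R_th ≈ 14.9 Ω

R1' = 9.58 + 43.4 = 52.98 Ω (source resistance + R1).
Open-circuit (no load on X): V_th = V_s · R2/(R1' + R2) = 19.1 × 20.7/(52.98 + 20.7) = 5.366 V.
Zeroing V_s shorts the top of R1' to ground, so R_th = R1' ‖ R2 = 14.88 Ω.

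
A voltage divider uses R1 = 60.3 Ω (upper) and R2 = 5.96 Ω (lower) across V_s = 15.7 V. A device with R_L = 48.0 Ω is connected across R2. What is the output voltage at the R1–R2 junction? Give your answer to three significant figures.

The load sits in parallel with R2, giving an effective lower resistance R2' = R2·R_L/(R2+R_L) = 5.302 Ω.
Voltage divider with the loaded lower leg: V_out = 15.7 × 5.302/(60.3 + 5.302) = 15.7 × 0.08082 = 1.269 V.

V_out ≈ 1.27 V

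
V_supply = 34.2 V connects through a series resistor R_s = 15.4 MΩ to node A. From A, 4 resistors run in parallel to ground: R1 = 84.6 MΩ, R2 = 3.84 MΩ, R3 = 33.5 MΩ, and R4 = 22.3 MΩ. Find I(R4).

Parallel bank: R_p = 1/(1/84.6 + 1/3.84 + 1/33.5 + 1/22.3) = 2.882 MΩ.
V_A by voltage divider: V_A = 34.2 × 2.882/(15.4 + 2.882) = 5.392 V.
Branch current I = V_A/R4 = 5.392/22.3 = 0.2418 µA.
(Equivalently: I_total = 1.871 µA, then current-divider fraction G_k/ΣG = 0.1293.)

I ≈ 0.242 µA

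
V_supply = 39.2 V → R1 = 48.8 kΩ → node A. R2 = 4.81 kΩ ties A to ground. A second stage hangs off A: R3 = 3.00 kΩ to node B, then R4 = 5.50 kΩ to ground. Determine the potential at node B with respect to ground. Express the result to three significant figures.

V_B ≈ 1.50 V

The second stage (R3 + R4 = 8.500 kΩ) loads node A in parallel with R2.
Effective lower resistance at A: R2 ‖ 8.500 = 3.072 kΩ.
First divider: V_A = V_supply · 3.072/(48.8 + 3.072) = 2.321 V.
Then the unloaded second divider: V_B = V_A × R4/(R3+R4) = 2.321 × 0.6471 = 1.502 V.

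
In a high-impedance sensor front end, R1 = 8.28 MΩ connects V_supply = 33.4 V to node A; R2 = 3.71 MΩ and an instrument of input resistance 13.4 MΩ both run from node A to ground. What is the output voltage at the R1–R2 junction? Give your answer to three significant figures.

V_out ≈ 8.68 V

R2 ‖ R_L = (3.71 × 13.4)/(3.71 + 13.4) = 2.906 MΩ.
Now apply the divider: V_out = 33.4 × 0.2598 = 8.676 V.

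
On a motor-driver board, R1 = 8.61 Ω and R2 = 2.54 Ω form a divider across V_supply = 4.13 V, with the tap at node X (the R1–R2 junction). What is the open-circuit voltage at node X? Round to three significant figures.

V_th ≈ 0.941 V

Open-circuit (no load on X): V_th = V_supply · R2/(R1 + R2) = 4.13 × 2.54/(8.610 + 2.54) = 0.9408 V.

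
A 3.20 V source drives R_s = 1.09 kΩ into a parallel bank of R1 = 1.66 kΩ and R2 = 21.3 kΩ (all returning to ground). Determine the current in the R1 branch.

Combine the parallel branches: R_p = (1/1.66 + 1/21.3)⁻¹ = 1.540 kΩ.
Node voltage V_A = V_DC · R_p/(R_s + R_p) = 3.20 × 0.5855 = 1.874 V.
Branch current I = V_A/R1 = 1.874/1.66 = 1.129 mA.
(Equivalently: I_total = 1.217 mA, then current-divider fraction G_k/ΣG = 0.9277.)

I ≈ 1.13 mA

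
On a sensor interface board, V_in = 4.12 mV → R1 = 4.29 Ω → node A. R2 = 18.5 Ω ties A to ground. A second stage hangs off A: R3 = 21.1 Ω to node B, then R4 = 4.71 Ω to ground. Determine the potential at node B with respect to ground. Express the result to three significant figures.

The second stage (R3 + R4 = 25.81 Ω) loads node A in parallel with R2.
R2 ‖ (R3+R4) = 10.78 Ω.
First divider: V_A = V_in · 10.78/(4.29 + 10.78) = 2.947 mV.
Then the unloaded second divider: V_B = V_A × R4/(R3+R4) = 2.947 × 0.1825 = 0.5378 mV.

V_B ≈ 0.538 mV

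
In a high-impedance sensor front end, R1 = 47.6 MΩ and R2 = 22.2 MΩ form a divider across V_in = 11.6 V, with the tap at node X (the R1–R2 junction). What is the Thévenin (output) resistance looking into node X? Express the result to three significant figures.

With V_in suppressed (replaced by a short), R_th = R1 ‖ R2 = (47.60 × 22.2)/(47.60 + 22.2) = 15.14 MΩ.

R_th ≈ 15.1 MΩ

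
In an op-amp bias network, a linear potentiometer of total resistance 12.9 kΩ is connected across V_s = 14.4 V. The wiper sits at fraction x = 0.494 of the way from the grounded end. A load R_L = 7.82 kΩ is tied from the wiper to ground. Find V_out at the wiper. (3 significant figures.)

Split the track: R_lower = x·R_p = 6.373 kΩ, R_upper = (1−x)·R_p = 6.527 kΩ.
R_L loads the lower segment: effective lower R = 3.511 kΩ.
Then V_out = V_s · 3.511/(6.527 + 3.511) = 5.037 V.

V_out ≈ 5.04 V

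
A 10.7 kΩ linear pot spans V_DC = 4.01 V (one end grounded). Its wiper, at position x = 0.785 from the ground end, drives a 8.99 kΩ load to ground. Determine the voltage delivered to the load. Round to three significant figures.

Split the track: R_lower = x·R_p = 8.399 kΩ, R_upper = (1−x)·R_p = 2.300 kΩ.
Lower segment in parallel with the load: 8.399 ‖ 8.99 = 4.342 kΩ.
V_out = 4.01 × 4.342/(2.300 + 4.342) = 2.621 V.

V_out ≈ 2.62 V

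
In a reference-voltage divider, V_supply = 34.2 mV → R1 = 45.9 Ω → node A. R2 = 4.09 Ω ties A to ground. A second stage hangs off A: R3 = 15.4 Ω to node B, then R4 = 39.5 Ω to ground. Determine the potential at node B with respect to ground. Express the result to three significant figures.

V_B ≈ 1.88 mV

Looking into the second stage from A: R3 + R4 = 54.90 Ω appears in parallel with R2.
Effective lower resistance at A: R2 ‖ 54.90 = 3.806 Ω.
V_A = 34.2 × 3.806/(45.9 + 3.806) = 2.619 mV.
V_B = V_A × 0.7195 = 1.884 mV.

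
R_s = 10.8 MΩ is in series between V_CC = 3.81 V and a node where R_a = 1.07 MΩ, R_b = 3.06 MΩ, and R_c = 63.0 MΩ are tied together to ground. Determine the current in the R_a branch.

Equivalent of the parallel group: R_p = 0.7829 MΩ.
V_A = 3.81 × 0.7829/11.58 = 0.2575 V.
I(R_a) = V_A / R_a = 0.2575/1.07 = 0.2407 µA.

I ≈ 0.241 µA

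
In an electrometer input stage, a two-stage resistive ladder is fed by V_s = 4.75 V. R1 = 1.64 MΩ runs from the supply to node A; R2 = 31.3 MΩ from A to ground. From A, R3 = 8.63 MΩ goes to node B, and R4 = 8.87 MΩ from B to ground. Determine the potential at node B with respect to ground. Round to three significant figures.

V_B ≈ 2.10 V

Node A sees R2 in parallel with the series input of stage 2, R3 + R4 = 17.50 MΩ.
Effective lower resistance at A: R2 ‖ 17.50 = 11.22 MΩ.
First divider: V_A = V_s · 11.22/(1.64 + 11.22) = 4.144 V.
V_B = V_A × 0.5069 = 2.101 V.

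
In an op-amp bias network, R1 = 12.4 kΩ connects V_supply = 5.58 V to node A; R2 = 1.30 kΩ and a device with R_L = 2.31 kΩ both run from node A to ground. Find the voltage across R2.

V_out ≈ 0.351 V

First combine the lower leg with the load: R2 ‖ R_L = 0.8319 kΩ.
Now apply the divider: V_out = 5.58 × 0.06287 = 0.3508 V.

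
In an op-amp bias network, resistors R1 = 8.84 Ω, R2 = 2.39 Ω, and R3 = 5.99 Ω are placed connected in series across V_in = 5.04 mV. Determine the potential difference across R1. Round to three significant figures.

V ≈ 2.59 mV

Series total: ΣR = 8.84 + 2.39 + 5.99 = 17.22 Ω.
V = V_in · R/ΣR = 5.04 × 0.5134 = 2.587 mV.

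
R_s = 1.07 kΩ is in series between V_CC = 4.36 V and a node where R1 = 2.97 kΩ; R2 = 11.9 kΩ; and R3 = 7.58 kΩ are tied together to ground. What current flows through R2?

Parallel bank: R_p = 1/(1/2.97 + 1/11.9 + 1/7.58) = 1.809 kΩ.
V_A = 4.36 × 1.809/2.879 = 2.740 V.
I(R2) = V_A / R2 = 2.740/11.9 = 0.2302 mA.
(Check via current divider: I_total = 1.514 mA; share G_k/ΣG = 0.1521 → same result.)

I ≈ 0.230 mA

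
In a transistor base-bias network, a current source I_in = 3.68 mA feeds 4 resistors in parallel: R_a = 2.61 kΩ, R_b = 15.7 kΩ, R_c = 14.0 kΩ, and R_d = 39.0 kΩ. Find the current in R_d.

I ≈ 0.173 mA

Total conductance ΣG = 1/2.61 + 1/15.7 + 1/14.0 + 1/39.0 = 0.5439 (units of 1/kΩ).
R_d takes the fraction G_k/ΣG = 0.02564/0.5439 = 0.04714, so I = 3.68 × 0.04714 = 0.1735 mA.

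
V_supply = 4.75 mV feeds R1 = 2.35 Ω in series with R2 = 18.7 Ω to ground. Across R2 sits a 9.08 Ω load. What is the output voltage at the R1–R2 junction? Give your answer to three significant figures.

V_out ≈ 3.43 mV

R2 ‖ R_L = (18.7 × 9.08)/(18.7 + 9.08) = 6.112 Ω.
Then V_out = V_supply · R2'/(R1 + R2') = 4.75 × 6.112/8.462 = 3.431 mV.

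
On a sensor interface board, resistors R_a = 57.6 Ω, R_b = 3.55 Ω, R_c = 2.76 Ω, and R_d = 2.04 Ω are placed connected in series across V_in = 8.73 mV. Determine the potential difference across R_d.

V ≈ 0.270 mV

ΣR = 57.6 + 3.55 + 2.76 + 2.04 = 65.95 Ω.
V = V_in · R/ΣR = 8.73 × 0.03093 = 0.2700 mV.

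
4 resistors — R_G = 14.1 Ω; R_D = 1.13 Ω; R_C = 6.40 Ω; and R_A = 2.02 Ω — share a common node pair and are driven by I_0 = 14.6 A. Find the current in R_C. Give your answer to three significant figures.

Total conductance ΣG = 1/14.1 + 1/1.13 + 1/6.40 + 1/2.02 = 1.607 (units of 1/Ω).
By the current-divider rule, I = I_0 · G_k/ΣG = 14.6 × 0.09722 = 1.419 A.

I ≈ 1.42 A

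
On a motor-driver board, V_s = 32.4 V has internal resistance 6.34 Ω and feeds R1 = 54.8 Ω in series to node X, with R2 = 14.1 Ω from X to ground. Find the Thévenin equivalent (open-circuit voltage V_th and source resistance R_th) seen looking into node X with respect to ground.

V_th ≈ 6.07 V, R_th ≈ 11.5 Ω

R1' = 6.34 + 54.8 = 61.14 Ω (source resistance + R1).
Open-circuit (no load on X): V_th = V_s · R2/(R1' + R2) = 32.4 × 14.1/(61.14 + 14.1) = 6.072 V.
Zeroing V_s shorts the top of R1' to ground, so R_th = R1' ‖ R2 = 11.46 Ω.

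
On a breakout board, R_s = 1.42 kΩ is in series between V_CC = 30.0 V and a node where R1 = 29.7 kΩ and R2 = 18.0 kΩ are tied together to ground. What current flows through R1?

I ≈ 0.897 mA

Parallel bank: R_p = 1/(1/29.7 + 1/18.0) = 11.21 kΩ.
V_A = 30.0 × 11.21/12.63 = 26.63 V.
I(R1) = V_A / R1 = 26.63/29.7 = 0.8965 mA.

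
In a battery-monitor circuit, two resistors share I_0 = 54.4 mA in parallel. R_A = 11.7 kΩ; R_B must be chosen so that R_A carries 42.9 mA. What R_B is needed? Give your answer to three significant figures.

In a two-way split, I_A/I_0 = R_B/(R_A + R_B).
With f = 0.7886, R_B = R_A · f/(1−f) = 11.7 × 3.730 = 43.65 kΩ.

R_B ≈ 43.6 kΩ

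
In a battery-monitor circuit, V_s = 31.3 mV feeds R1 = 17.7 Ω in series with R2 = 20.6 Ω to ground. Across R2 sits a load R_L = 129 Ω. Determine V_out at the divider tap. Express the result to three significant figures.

The load sits in parallel with R2, giving an effective lower resistance R2' = R2·R_L/(R2+R_L) = 17.76 Ω.
Now apply the divider: V_out = 31.3 × 0.5009 = 15.68 mV.

V_out ≈ 15.7 mV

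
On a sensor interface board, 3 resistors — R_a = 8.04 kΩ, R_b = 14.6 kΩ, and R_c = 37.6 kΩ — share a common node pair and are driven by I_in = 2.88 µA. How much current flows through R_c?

I ≈ 0.349 µA

Total conductance ΣG = 1/8.04 + 1/14.6 + 1/37.6 = 0.2195 (units of 1/kΩ).
R_c takes the fraction G_k/ΣG = 0.02660/0.2195 = 0.1212, so I = 2.88 × 0.1212 = 0.3490 µA.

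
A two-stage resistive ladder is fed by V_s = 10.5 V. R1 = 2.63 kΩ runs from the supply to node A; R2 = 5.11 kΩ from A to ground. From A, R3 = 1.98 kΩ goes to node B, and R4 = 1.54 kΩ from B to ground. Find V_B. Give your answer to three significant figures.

The second stage (R3 + R4 = 3.520 kΩ) loads node A in parallel with R2.
Effective lower resistance at A: R2 ‖ 3.520 = 2.084 kΩ.
First divider: V_A = V_s · 2.084/(2.63 + 2.084) = 4.642 V.
Then the unloaded second divider: V_B = V_A × R4/(R3+R4) = 4.642 × 0.4375 = 2.031 V.

V_B ≈ 2.03 V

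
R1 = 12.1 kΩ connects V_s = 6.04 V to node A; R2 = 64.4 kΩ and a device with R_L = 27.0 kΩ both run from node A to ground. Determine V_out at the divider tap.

R2 ‖ R_L = (64.4 × 27.0)/(64.4 + 27.0) = 19.02 kΩ.
Now apply the divider: V_out = 6.04 × 0.6112 = 3.692 V.

V_out ≈ 3.69 V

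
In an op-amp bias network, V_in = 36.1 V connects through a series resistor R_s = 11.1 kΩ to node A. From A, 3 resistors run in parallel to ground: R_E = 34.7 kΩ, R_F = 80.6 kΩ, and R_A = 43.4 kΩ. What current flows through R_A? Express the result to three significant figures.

I ≈ 0.485 mA

Combine the parallel branches: R_p = (1/34.7 + 1/80.6 + 1/43.4)⁻¹ = 15.56 kΩ.
Node voltage V_A = V_in · R_p/(R_s + R_p) = 36.1 × 0.5836 = 21.07 V.
I(R_A) = V_A / R_A = 21.07/43.4 = 0.4855 mA.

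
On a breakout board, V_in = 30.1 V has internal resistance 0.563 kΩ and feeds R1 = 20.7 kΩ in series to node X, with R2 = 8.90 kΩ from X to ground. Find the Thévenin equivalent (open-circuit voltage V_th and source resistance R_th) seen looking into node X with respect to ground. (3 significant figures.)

R1' = 0.563 + 20.7 = 21.26 kΩ (source resistance + R1).
Open-circuit (no load on X): V_th = V_in · R2/(R1' + R2) = 30.1 × 8.90/(21.26 + 8.90) = 8.881 V.
With V_in suppressed (replaced by a short), R_th = R1' ‖ R2 = (21.26 × 8.90)/(21.26 + 8.90) = 6.274 kΩ.

V_th ≈ 8.88 V, R_th ≈ 6.27 kΩ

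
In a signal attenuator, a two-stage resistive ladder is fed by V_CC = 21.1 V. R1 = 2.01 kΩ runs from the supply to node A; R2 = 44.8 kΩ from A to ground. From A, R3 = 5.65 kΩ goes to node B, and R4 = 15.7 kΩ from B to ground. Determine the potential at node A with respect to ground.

Looking into the second stage from A: R3 + R4 = 21.35 kΩ appears in parallel with R2.
Effective lower resistance at A: R2 ‖ 21.35 = 14.46 kΩ.
First divider: V_A = V_CC · 14.46/(2.01 + 14.46) = 18.52 V.

V_A ≈ 18.5 V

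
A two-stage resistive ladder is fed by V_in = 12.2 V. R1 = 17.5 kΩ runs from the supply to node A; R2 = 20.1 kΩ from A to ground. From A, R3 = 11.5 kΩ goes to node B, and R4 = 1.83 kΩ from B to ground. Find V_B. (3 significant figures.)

Node A sees R2 in parallel with the series input of stage 2, R3 + R4 = 13.33 kΩ.
R2 ‖ (R3+R4) = 8.015 kΩ.
V_A = 12.2 × 8.015/(17.5 + 8.015) = 3.832 V.
V_B = V_A × 0.1373 = 0.5261 V.

V_B ≈ 0.526 V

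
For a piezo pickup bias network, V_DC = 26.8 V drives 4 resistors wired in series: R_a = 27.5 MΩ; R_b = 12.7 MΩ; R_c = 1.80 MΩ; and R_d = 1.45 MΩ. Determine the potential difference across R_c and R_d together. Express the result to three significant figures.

Total series resistance ΣR = 27.5 + 12.7 + 1.80 + 1.45 = 43.45 MΩ.
R_{R_c..R_d} = 1.80 + 1.45 = 3.250 MΩ.
By the voltage-divider rule, V = 26.8 × 3.250/43.45 = 2.005 V.

V ≈ 2.00 V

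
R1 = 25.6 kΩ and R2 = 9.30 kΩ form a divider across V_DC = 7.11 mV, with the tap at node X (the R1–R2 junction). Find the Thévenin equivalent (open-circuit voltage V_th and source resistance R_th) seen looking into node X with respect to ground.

V_th ≈ 1.89 mV, R_th ≈ 6.82 kΩ

V_th is the unloaded tap voltage: V_DC · R2/(R1+R2) = 7.11 × 0.2665 = 1.895 mV.
Zeroing V_DC shorts the top of R1 to ground, so R_th = R1 ‖ R2 = 6.822 kΩ.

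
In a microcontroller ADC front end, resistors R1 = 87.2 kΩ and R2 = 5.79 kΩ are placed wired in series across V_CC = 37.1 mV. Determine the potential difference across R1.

V ≈ 34.8 mV

ΣR = 87.2 + 5.79 = 92.99 kΩ.
By the voltage-divider rule, V = 37.1 × 87.20/92.99 = 34.79 mV.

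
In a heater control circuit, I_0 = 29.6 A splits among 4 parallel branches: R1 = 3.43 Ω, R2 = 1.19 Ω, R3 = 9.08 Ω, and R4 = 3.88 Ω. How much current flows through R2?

Conductances: ΣG = 1/3.43 + 1/1.19 + 1/9.08 + 1/3.88 = 1.500 (1/Ω).
R2 takes the fraction G_k/ΣG = 0.8403/1.500 = 0.5603, so I = 29.6 × 0.5603 = 16.59 A.

I ≈ 16.6 A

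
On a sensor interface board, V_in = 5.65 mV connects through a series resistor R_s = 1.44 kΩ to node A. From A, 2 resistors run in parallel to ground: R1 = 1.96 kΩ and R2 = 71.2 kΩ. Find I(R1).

Combine the parallel branches: R_p = (1/1.96 + 1/71.2)⁻¹ = 1.907 kΩ.
V_A = 5.65 × 1.907/3.347 = 3.220 mV.
I(R1) = V_A / R1 = 3.220/1.96 = 1.643 µA.

I ≈ 1.64 µA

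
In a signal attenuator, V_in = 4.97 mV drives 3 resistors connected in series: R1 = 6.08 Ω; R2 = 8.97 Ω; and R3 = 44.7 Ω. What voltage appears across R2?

ΣR = 6.08 + 8.97 + 44.7 = 59.75 Ω.
By the voltage-divider rule, V = 4.97 × 8.970/59.75 = 0.7461 mV.

V ≈ 0.746 mV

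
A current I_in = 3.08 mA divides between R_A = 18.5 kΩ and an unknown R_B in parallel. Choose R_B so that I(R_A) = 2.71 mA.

R_B ≈ 135 kΩ

The fraction through R_A equals R_B/(R_A+R_B).
2.71/3.08 = R_B/(R_A + R_B) → R_B = R_A · (0.8799)/(1 − 0.8799) = 18.5 × 7.324 = 135.5 kΩ.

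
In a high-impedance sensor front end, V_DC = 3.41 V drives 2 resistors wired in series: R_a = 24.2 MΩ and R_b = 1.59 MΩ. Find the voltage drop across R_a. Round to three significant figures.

V ≈ 3.20 V

Total series resistance ΣR = 24.2 + 1.59 = 25.79 MΩ.
Voltage divider: V = V_DC · (24.20 / 25.79) = 3.41 × 0.9383 = 3.200 V.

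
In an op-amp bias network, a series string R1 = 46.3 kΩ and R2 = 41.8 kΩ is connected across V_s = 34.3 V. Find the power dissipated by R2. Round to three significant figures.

P ≈ 6.34 mW

ΣR = 88.10 kΩ → I = 34.3/88.10 = 0.3893 mA.
V(R2) = I·R = 16.27 V; P = V·I = 16.27 × 0.3893 = 6.336 mW.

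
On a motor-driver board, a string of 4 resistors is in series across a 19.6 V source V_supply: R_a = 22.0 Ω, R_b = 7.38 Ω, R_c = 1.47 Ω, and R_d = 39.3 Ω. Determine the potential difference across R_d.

ΣR = 22.0 + 7.38 + 1.47 + 39.3 = 70.15 Ω.
V = V_supply · R/ΣR = 19.6 × 0.5602 = 10.98 V.

V ≈ 11.0 V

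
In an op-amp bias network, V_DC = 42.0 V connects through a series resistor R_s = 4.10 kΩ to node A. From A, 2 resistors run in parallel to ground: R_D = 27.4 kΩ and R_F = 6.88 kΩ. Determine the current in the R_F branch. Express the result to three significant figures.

Equivalent of the parallel group: R_p = 5.499 kΩ.
V_A = 42.0 × 5.499/9.599 = 24.06 V.
Branch current I = V_A/R_F = 24.06/6.88 = 3.497 mA.

I ≈ 3.50 mA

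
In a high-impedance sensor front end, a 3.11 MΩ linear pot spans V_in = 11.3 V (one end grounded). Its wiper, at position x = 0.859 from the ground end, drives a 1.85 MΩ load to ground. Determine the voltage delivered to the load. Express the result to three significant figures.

V_out ≈ 8.06 V

Lower segment x·R_p = 2.671 MΩ; upper segment (1−x)·R_p = 0.4385 MΩ.
(x·R_p) ‖ R_L = 1.093 MΩ.
V_out = 11.3 × 1.093/(0.4385 + 1.093) = 8.065 V.
(Unloaded: V_out = x·V_in = 9.71 V.)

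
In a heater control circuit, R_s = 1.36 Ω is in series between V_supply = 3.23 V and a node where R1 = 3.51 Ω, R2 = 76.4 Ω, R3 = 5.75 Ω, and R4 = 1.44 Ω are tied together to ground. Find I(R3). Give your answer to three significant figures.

Parallel bank: R_p = 1/(1/3.51 + 1/76.4 + 1/5.75 + 1/1.44) = 0.8574 Ω.
Node voltage V_A = V_supply · R_p/(R_s + R_p) = 3.23 × 0.3867 = 1.249 V.
Branch current I = V_A/R3 = 1.249/5.75 = 0.2172 A.
(Check via current divider: I_total = 1.457 A; share G_k/ΣG = 0.1491 → same result.)

I ≈ 0.217 A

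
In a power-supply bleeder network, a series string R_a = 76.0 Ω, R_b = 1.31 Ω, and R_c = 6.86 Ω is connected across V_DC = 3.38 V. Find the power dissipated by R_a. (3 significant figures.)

The common current is I = 3.38/84.17 = 0.04016 A.
P(R_a) = I²·R_a = (0.04016)² × 76.0 = 0.1226 W.

P ≈ 0.123 W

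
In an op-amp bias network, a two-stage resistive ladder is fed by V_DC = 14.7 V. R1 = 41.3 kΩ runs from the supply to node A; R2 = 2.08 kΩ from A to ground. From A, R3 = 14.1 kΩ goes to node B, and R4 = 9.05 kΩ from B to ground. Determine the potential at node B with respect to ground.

V_B ≈ 0.254 V

Node A sees R2 in parallel with the series input of stage 2, R3 + R4 = 23.15 kΩ.
Effective lower resistance at A: R2 ‖ 23.15 = 1.909 kΩ.
First divider: V_A = V_DC · 1.909/(41.3 + 1.909) = 0.6493 V.
Stage 2 is unloaded, so V_B = V_A · R4/(R3+R4) = 0.6493 × 9.05/23.15 = 0.2538 V.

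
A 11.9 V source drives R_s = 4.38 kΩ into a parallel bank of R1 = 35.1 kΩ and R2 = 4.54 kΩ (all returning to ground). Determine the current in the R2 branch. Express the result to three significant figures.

Parallel bank: R_p = 1/(1/35.1 + 1/4.54) = 4.020 kΩ.
V_A by voltage divider: V_A = 11.9 × 4.020/(4.38 + 4.020) = 5.695 V.
Branch current I = V_A/R2 = 5.695/4.54 = 1.254 mA.

I ≈ 1.25 mA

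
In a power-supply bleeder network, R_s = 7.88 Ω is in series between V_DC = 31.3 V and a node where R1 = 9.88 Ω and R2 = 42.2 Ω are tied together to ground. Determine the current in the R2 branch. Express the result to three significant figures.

Parallel bank: R_p = 1/(1/9.88 + 1/42.2) = 8.006 Ω.
V_A by voltage divider: V_A = 31.3 × 8.006/(7.88 + 8.006) = 15.77 V.
Branch current I = V_A/R2 = 15.77/42.2 = 0.3738 A.

I ≈ 0.374 A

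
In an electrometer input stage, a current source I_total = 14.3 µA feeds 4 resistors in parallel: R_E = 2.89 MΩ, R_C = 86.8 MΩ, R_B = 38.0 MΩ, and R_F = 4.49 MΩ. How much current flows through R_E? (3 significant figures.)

I ≈ 8.16 µA

Conductances: ΣG = 1/2.89 + 1/86.8 + 1/38.0 + 1/4.49 = 0.6066 (1/MΩ).
Current divider: I(R_E) = I_total · G_k/ΣG = 14.3 × (0.3460/0.6066) = 14.3 × 0.5705 = 8.157 µA.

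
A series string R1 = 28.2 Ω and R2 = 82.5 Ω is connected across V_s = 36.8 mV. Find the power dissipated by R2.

ΣR = 110.7 Ω → I = 36.8/110.7 = 0.3324 mA.
P = I²R = 0.1105 × 82.5 = 9.117 µW.

P ≈ 9.12 µW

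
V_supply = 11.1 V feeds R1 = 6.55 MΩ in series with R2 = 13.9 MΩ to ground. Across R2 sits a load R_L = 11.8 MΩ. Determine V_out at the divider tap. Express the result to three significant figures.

The load sits in parallel with R2, giving an effective lower resistance R2' = R2·R_L/(R2+R_L) = 6.382 MΩ.
Voltage divider with the loaded lower leg: V_out = 11.1 × 6.382/(6.55 + 6.382) = 11.1 × 0.4935 = 5.478 V.

V_out ≈ 5.48 V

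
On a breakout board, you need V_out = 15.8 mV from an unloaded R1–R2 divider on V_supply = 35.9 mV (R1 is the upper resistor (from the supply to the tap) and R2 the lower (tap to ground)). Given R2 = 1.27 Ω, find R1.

The divider ratio is R2/(R1+R2) = 15.8/35.9 = 0.4401.
R1 = R2·(1/k − 1) = 1.27 × 1.272 = 1.616 Ω.

R1 ≈ 1.62 Ω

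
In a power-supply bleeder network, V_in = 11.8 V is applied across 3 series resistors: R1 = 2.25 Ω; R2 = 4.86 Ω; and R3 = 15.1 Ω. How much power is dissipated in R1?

ΣR = 22.21 Ω → I = 11.8/22.21 = 0.5313 A.
V(R1) = I·R = 1.195 V; P = V·I = 1.195 × 0.5313 = 0.6351 W.

P ≈ 0.635 W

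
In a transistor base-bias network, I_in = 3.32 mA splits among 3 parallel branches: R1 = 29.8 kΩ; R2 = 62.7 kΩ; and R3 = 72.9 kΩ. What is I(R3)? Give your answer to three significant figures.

Conductances: ΣG = 1/29.8 + 1/62.7 + 1/72.9 = 0.06322 (1/kΩ).
Current divider: I(R3) = I_in · G_k/ΣG = 3.32 × (0.01372/0.06322) = 3.32 × 0.2170 = 0.7203 mA.

I ≈ 0.720 mA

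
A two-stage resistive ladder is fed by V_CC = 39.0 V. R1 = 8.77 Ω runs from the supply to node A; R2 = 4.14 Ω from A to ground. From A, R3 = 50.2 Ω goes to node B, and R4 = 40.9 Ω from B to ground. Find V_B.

Looking into the second stage from A: R3 + R4 = 91.10 Ω appears in parallel with R2.
R2 ‖ (R3+R4) = 3.960 Ω.
V_A = 39.0 × 3.960/(8.77 + 3.960) = 12.13 V.
V_B = V_A × 0.4490 = 5.447 V.

V_B ≈ 5.45 V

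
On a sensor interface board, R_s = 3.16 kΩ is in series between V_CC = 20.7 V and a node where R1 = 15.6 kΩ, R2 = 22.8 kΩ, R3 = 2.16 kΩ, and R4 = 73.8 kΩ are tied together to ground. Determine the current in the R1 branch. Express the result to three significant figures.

Combine the parallel branches: R_p = (1/15.6 + 1/22.8 + 1/2.16 + 1/73.8)⁻¹ = 1.711 kΩ.
V_A = 20.7 × 1.711/4.871 = 7.271 V.
Branch current I = V_A/R1 = 7.271/15.6 = 0.4661 mA.
(Equivalently: I_total = 4.250 mA, then current-divider fraction G_k/ΣG = 0.1097.)

I ≈ 0.466 mA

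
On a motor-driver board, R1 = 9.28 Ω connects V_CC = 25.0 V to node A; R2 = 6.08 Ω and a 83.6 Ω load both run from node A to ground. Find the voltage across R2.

First combine the lower leg with the load: R2 ‖ R_L = 5.668 Ω.
Then V_out = V_CC · R2'/(R1 + R2') = 25.0 × 5.668/14.95 = 9.479 V.

V_out ≈ 9.48 V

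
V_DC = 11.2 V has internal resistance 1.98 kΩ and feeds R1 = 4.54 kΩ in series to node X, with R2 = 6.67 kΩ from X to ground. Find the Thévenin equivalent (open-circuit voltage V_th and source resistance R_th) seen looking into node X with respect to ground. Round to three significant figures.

R1' = 1.98 + 4.54 = 6.520 kΩ (source resistance + R1).
V_th is the unloaded tap voltage: V_DC · R2/(R1'+R2) = 11.2 × 0.5057 = 5.664 V.
Looking into X with the source shorted: R_th = R1'·R2/(R1'+R2) = 6.520 × 6.67/13.19 = 3.297 kΩ.

V_th ≈ 5.66 V, R_th ≈ 3.30 kΩ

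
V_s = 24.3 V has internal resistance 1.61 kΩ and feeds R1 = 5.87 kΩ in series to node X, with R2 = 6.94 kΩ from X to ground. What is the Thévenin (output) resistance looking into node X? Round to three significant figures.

R_th ≈ 3.60 kΩ

R1' = 1.61 + 5.87 = 7.480 kΩ (source resistance + R1).
Looking into X with the source shorted: R_th = R1'·R2/(R1'+R2) = 7.480 × 6.94/14.42 = 3.600 kΩ.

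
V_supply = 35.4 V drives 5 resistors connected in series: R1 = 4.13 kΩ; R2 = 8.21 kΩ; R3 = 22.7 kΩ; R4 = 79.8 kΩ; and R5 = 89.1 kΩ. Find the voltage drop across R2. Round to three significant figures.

V ≈ 1.43 V

Series total: ΣR = 4.13 + 8.21 + 22.7 + 79.8 + 89.1 = 203.9 kΩ.
V = V_supply · R/ΣR = 35.4 × 0.04026 = 1.425 V.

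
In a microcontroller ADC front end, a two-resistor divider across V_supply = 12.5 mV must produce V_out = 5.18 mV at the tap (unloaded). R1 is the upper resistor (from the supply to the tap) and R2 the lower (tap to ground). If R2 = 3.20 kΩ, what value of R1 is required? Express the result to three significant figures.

R1 ≈ 4.52 kΩ

V_out/V_supply = R2/(R1+R2) = 0.4144.
R1 = R2·(1/k − 1) = 3.20 × 1.413 = 4.522 kΩ.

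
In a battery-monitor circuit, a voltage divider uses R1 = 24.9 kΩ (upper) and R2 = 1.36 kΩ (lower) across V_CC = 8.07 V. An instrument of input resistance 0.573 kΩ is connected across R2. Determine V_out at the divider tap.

V_out ≈ 0.129 V

The load sits in parallel with R2, giving an effective lower resistance R2' = R2·R_L/(R2+R_L) = 0.4031 kΩ.
Now apply the divider: V_out = 8.07 × 0.01593 = 0.1286 V.
(Unloaded it would be 0.418 V; the load pulls it down.)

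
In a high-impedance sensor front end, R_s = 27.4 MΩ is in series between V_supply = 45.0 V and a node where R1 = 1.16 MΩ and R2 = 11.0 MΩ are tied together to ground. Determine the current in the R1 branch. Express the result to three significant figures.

I ≈ 1.43 µA

Parallel bank: R_p = 1/(1/1.16 + 1/11.0) = 1.049 MΩ.
V_A by voltage divider: V_A = 45.0 × 1.049/(27.4 + 1.049) = 1.660 V.
Branch current I = V_A/R1 = 1.660/1.16 = 1.431 µA.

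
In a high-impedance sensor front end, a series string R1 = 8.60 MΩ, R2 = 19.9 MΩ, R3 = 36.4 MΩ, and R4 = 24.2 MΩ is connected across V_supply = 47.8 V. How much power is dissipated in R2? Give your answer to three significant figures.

Series current I = V_supply/ΣR = 47.8/89.10 = 0.5365 µA.
V(R2) = I·R = 10.68 V; P = V·I = 10.68 × 0.5365 = 5.727 µW.

P ≈ 5.73 µW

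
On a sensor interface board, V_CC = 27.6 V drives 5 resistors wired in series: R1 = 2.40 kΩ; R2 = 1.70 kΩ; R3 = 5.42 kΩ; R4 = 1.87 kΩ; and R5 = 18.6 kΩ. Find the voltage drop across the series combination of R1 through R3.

Total series resistance ΣR = 2.40 + 1.70 + 5.42 + 1.87 + 18.6 = 29.99 kΩ.
R_{R1..R3} = 2.40 + 1.70 + 5.42 = 9.520 kΩ.
By the voltage-divider rule, V = 27.6 × 9.520/29.99 = 8.761 V.

V ≈ 8.76 V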